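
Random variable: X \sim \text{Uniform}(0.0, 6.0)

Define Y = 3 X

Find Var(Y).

For Y = aX + b: Var(Y) = a² * Var(X)
Var(X) = (6 - 0)^2/12 = 3
Var(Y) = 3² * 3 = 9 * 3 = 27

27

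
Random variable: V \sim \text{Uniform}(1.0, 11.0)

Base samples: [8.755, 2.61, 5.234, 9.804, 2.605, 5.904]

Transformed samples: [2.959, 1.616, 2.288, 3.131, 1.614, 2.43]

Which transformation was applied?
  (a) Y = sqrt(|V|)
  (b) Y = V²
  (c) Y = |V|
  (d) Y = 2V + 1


Checking option (a) Y = sqrt(|V|):
  V = 8.755 -> Y = 2.959 ✓
  V = 2.61 -> Y = 1.616 ✓
  V = 5.234 -> Y = 2.288 ✓
All samples match this transformation.

(a) sqrt(|V|)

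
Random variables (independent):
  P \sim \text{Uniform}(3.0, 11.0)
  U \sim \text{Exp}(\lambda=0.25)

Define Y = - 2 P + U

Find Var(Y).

For independent RVs: Var(aX + bY) = a²Var(X) + b²Var(Y)
Var(P) = 5.3333333
Var(U) = 16
Var(Y) = (-2)²*5.3333333 + 1²*16
= 4*5.3333333 + 1*16 = 37.333333

37.333333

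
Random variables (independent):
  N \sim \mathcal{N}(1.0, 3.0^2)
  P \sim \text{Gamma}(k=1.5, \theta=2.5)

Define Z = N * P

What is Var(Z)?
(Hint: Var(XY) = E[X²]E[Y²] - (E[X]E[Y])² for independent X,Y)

Var(XY) = E[X²]E[Y²] - (E[X]E[Y])²
E[N] = 1, Var(N) = 9
E[P] = 3.75, Var(P) = 9.375
E[N²] = 9 + 1² = 10
E[P²] = 9.375 + 3.75² = 23.4375
Var(Z) = 10*23.4375 - (1*3.75)²
= 234.375 - 14.0625 = 220.3125

220.3125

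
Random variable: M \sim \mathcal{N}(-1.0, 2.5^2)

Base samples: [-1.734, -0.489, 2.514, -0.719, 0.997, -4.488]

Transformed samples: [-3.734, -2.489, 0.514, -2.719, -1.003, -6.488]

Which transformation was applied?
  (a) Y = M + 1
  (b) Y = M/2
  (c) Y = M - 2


Checking option (c) Y = M - 2:
  M = -1.734 -> Y = -3.734 ✓
  M = -0.489 -> Y = -2.489 ✓
  M = 2.514 -> Y = 0.514 ✓
All samples match this transformation.

(c) M - 2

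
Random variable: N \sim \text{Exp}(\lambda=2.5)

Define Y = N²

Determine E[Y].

E[N²] = Var(N) + (E[N])² = 0.16 + 0.16 = 0.32

0.32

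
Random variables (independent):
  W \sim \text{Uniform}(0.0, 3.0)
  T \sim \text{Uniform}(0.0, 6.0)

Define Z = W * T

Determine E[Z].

For independent RVs: E[XY] = E[X]*E[Y]
E[W] = 1.5
E[T] = 3
E[Z] = 1.5 * 3 = 4.5

4.5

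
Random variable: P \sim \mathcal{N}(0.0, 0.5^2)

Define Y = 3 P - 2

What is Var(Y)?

For Y = aP + b: Var(Y) = a² * Var(P)
Var(P) = 0.5^2 = 0.25
Var(Y) = 3² * 0.25 = 9 * 0.25 = 2.25

2.25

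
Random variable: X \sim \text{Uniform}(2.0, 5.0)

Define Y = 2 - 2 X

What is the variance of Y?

For Y = aX + b: Var(Y) = a² * Var(X)
Var(X) = (5 - 2)^2/12 = 0.75
Var(Y) = (-2)² * 0.75 = 4 * 0.75 = 3

3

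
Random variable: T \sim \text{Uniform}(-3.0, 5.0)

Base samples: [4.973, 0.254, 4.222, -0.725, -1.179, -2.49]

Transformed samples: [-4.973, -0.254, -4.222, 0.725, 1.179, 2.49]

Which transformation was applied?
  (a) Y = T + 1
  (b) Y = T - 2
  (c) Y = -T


Checking option (c) Y = -T:
  T = 4.973 -> Y = -4.973 ✓
  T = 0.254 -> Y = -0.254 ✓
  T = 4.222 -> Y = -4.222 ✓
All samples match this transformation.

(c) -T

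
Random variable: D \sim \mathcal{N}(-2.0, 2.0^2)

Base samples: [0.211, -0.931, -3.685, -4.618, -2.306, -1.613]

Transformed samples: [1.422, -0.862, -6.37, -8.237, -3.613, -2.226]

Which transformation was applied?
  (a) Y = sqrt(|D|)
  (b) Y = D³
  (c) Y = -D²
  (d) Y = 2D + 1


Checking option (d) Y = 2D + 1:
  D = 0.211 -> Y = 1.422 ✓
  D = -0.931 -> Y = -0.862 ✓
  D = -3.685 -> Y = -6.37 ✓
All samples match this transformation.

(d) 2D + 1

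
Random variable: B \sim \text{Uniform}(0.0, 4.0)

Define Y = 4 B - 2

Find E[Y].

For Y = 4B - 2:
E[Y] = 4 * E[B] - 2
E[B] = (0 + 4)/2 = 2
E[Y] = 4 * 2 - 2 = 6

6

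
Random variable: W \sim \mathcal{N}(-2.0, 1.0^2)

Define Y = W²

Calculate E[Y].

Using E[X²] = Var(X) + (E[X])²:
E[W] = -2
Var(W) = 1.0^2 = 1
E[W²] = 1 + (-2)² = 1 + 4 = 5

5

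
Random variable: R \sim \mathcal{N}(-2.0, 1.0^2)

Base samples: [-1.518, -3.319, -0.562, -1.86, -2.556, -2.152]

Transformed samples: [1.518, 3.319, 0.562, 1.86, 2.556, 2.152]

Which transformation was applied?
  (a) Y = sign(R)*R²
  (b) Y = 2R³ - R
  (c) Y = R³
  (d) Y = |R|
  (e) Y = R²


Checking option (d) Y = |R|:
  R = -1.518 -> Y = 1.518 ✓
  R = -3.319 -> Y = 3.319 ✓
  R = -0.562 -> Y = 0.562 ✓
All samples match this transformation.

(d) |R|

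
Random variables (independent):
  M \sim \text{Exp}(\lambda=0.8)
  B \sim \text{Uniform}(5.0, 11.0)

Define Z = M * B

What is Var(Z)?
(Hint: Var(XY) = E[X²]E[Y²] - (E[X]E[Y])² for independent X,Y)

Var(XY) = E[X²]E[Y²] - (E[X]E[Y])²
E[M] = 1.25, Var(M) = 1.5625
E[B] = 8, Var(B) = 3
E[M²] = 1.5625 + 1.25² = 3.125
E[B²] = 3 + 8² = 67
Var(Z) = 3.125*67 - (1.25*8)²
= 209.375 - 100 = 109.375

109.375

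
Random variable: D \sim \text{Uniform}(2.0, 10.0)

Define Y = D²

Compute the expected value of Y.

E[D²] = Var(D) + (E[D])² = 5.3333333 + 36 = 41.333333

41.333333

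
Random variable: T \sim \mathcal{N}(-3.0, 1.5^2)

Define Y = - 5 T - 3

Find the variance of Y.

For Y = aT + b: Var(Y) = a² * Var(T)
Var(T) = 1.5^2 = 2.25
Var(Y) = (-5)² * 2.25 = 25 * 2.25 = 56.25

56.25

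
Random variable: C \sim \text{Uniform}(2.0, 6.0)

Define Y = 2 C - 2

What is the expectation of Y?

For Y = 2C - 2:
E[Y] = 2 * E[C] - 2
E[C] = (2 + 6)/2 = 4
E[Y] = 2 * 4 - 2 = 6

6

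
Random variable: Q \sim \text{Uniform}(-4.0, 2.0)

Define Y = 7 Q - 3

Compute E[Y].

For Y = 7Q - 3:
E[Y] = 7 * E[Q] - 3
E[Q] = (-4 + 2)/2 = -1
E[Y] = 7 * (-1) - 3 = -10

-10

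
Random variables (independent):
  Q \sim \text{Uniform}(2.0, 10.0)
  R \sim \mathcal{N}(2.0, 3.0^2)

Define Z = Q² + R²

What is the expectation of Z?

E[Z] = E[Q²] + E[R²]
E[Q²] = Var(Q) + E[Q]² = 5.3333333 + 36 = 41.333333
E[R²] = Var(R) + E[R]² = 9 + 4 = 13
E[Z] = 41.333333 + 13 = 54.333333

54.333333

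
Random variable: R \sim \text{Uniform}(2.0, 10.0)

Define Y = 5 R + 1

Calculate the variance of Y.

For Y = aR + b: Var(Y) = a² * Var(R)
Var(R) = (10 - 2)^2/12 = 5.3333333
Var(Y) = 5² * 5.3333333 = 25 * 5.3333333 = 133.33333

133.33333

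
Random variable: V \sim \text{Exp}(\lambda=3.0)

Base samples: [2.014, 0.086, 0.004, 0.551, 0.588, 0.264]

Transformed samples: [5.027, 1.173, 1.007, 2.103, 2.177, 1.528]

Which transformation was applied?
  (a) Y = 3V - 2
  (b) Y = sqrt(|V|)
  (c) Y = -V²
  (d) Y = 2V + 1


Checking option (d) Y = 2V + 1:
  V = 2.014 -> Y = 5.027 ✓
  V = 0.086 -> Y = 1.173 ✓
  V = 0.004 -> Y = 1.007 ✓
All samples match this transformation.

(d) 2V + 1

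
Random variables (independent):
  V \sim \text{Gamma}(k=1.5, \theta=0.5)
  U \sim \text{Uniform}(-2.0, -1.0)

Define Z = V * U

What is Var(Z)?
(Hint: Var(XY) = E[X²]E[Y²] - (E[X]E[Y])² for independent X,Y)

Var(XY) = E[X²]E[Y²] - (E[X]E[Y])²
E[V] = 0.75, Var(V) = 0.375
E[U] = -1.5, Var(U) = 0.083333333
E[V²] = 0.375 + 0.75² = 0.9375
E[U²] = 0.083333333 + (-1.5)² = 2.3333333
Var(Z) = 0.9375*2.3333333 - (0.75*(-1.5))²
= 2.1875 - 1.265625 = 0.921875

0.921875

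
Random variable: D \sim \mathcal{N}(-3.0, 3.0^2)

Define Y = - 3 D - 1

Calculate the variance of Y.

For Y = aD + b: Var(Y) = a² * Var(D)
Var(D) = 3.0^2 = 9
Var(Y) = (-3)² * 9 = 9 * 9 = 81

81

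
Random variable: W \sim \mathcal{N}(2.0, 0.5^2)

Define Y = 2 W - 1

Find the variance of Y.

For Y = aW + b: Var(Y) = a² * Var(W)
Var(W) = 0.5^2 = 0.25
Var(Y) = 2² * 0.25 = 4 * 0.25 = 1

1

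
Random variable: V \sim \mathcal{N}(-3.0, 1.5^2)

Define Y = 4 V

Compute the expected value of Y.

For Y = 4V:
E[Y] = 4 * E[V]
E[V] = -3.0 = -3
E[Y] = 4 * (-3) = -12

-12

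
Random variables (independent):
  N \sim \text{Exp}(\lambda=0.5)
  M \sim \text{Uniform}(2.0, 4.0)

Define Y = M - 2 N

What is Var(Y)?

For independent RVs: Var(aX + bY) = a²Var(X) + b²Var(Y)
Var(N) = 4
Var(M) = 0.33333333
Var(Y) = (-2)²*4 + 1²*0.33333333
= 4*4 + 1*0.33333333 = 16.333333

16.333333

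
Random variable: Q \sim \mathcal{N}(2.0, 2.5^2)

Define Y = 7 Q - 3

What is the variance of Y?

For Y = aQ + b: Var(Y) = a² * Var(Q)
Var(Q) = 2.5^2 = 6.25
Var(Y) = 7² * 6.25 = 49 * 6.25 = 306.25

306.25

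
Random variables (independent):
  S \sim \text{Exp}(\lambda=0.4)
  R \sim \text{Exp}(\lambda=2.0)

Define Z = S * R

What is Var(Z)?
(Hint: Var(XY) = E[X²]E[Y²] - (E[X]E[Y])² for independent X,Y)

Var(XY) = E[X²]E[Y²] - (E[X]E[Y])²
E[S] = 2.5, Var(S) = 6.25
E[R] = 0.5, Var(R) = 0.25
E[S²] = 6.25 + 2.5² = 12.5
E[R²] = 0.25 + 0.5² = 0.5
Var(Z) = 12.5*0.5 - (2.5*0.5)²
= 6.25 - 1.5625 = 4.6875

4.6875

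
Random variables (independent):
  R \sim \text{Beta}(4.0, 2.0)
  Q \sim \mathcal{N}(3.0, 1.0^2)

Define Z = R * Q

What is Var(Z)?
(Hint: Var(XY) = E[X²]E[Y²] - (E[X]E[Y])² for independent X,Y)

Var(XY) = E[X²]E[Y²] - (E[X]E[Y])²
E[R] = 0.66666667, Var(R) = 0.031746032
E[Q] = 3, Var(Q) = 1
E[R²] = 0.031746032 + 0.66666667² = 0.47619048
E[Q²] = 1 + 3² = 10
Var(Z) = 0.47619048*10 - (0.66666667*3)²
= 4.7619048 - 4 = 0.76190476

0.76190476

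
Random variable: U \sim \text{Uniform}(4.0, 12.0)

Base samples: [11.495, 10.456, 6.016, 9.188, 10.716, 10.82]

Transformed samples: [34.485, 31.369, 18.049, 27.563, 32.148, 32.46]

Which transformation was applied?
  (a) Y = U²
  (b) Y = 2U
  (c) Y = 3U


Checking option (c) Y = 3U:
  U = 11.495 -> Y = 34.485 ✓
  U = 10.456 -> Y = 31.369 ✓
  U = 6.016 -> Y = 18.049 ✓
All samples match this transformation.

(c) 3U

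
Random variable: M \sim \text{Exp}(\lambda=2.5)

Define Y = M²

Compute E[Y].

E[M²] = Var(M) + (E[M])² = 0.16 + 0.16 = 0.32

0.32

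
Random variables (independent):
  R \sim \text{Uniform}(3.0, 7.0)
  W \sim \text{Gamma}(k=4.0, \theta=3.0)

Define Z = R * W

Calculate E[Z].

For independent RVs: E[XY] = E[X]*E[Y]
E[R] = 5
E[W] = 12
E[Z] = 5 * 12 = 60

60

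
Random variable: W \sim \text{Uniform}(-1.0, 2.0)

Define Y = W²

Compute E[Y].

Using E[X²] = Var(X) + (E[X])²:
E[W] = 0.5
Var(W) = (2 + 1)^2/12 = 0.75
E[W²] = 0.75 + 0.5² = 0.75 + 0.25 = 1

1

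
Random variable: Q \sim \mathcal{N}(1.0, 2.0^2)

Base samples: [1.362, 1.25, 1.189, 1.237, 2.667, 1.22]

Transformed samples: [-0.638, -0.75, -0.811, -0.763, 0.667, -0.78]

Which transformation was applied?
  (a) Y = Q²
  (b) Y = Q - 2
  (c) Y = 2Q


Checking option (b) Y = Q - 2:
  Q = 1.362 -> Y = -0.638 ✓
  Q = 1.25 -> Y = -0.75 ✓
  Q = 1.189 -> Y = -0.811 ✓
All samples match this transformation.

(b) Q - 2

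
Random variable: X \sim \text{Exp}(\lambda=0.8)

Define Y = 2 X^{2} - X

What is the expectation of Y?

E[Y] = 2*E[X²] - 1*E[X]
E[X] = 1.25
E[X²] = Var(X) + (E[X])² = 1.5625 + 1.5625 = 3.125
E[Y] = 2*3.125 - 1*1.25 = 5

5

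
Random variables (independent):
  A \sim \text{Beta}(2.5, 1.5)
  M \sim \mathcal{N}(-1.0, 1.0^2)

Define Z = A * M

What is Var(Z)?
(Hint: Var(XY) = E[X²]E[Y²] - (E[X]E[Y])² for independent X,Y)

Var(XY) = E[X²]E[Y²] - (E[X]E[Y])²
E[A] = 0.625, Var(A) = 0.046875
E[M] = -1, Var(M) = 1
E[A²] = 0.046875 + 0.625² = 0.4375
E[M²] = 1 + (-1)² = 2
Var(Z) = 0.4375*2 - (0.625*(-1))²
= 0.875 - 0.390625 = 0.484375

0.484375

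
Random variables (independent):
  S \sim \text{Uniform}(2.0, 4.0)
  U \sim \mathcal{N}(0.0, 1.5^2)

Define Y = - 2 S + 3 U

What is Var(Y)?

For independent RVs: Var(aX + bY) = a²Var(X) + b²Var(Y)
Var(S) = 0.33333333
Var(U) = 2.25
Var(Y) = (-2)²*0.33333333 + 3²*2.25
= 4*0.33333333 + 9*2.25 = 21.583333

21.583333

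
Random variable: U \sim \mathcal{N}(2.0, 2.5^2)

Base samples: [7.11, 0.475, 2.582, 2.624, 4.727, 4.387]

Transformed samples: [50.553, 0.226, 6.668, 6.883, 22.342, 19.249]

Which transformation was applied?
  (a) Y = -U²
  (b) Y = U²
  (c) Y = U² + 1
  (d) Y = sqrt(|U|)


Checking option (b) Y = U²:
  U = 7.11 -> Y = 50.553 ✓
  U = 0.475 -> Y = 0.226 ✓
  U = 2.582 -> Y = 6.668 ✓
All samples match this transformation.

(b) U²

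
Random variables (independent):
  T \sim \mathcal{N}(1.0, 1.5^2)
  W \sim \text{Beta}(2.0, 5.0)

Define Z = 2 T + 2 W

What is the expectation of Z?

E[Z] = 2*E[T] + 2*E[W]
E[T] = 1
E[W] = 0.28571429
E[Z] = 2*1 + 2*0.28571429 = 2.5714286

2.5714286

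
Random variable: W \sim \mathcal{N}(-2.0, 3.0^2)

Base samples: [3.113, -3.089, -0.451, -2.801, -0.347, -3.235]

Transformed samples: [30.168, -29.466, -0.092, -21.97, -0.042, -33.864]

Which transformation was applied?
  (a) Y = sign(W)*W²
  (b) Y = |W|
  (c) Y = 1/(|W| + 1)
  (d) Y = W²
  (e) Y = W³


Checking option (e) Y = W³:
  W = 3.113 -> Y = 30.168 ✓
  W = -3.089 -> Y = -29.466 ✓
  W = -0.451 -> Y = -0.092 ✓
All samples match this transformation.

(e) W³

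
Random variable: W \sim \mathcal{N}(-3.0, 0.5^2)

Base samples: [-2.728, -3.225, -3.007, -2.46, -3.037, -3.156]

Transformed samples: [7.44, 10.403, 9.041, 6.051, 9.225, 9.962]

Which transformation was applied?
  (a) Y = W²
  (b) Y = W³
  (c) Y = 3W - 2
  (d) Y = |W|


Checking option (a) Y = W²:
  W = -2.728 -> Y = 7.44 ✓
  W = -3.225 -> Y = 10.403 ✓
  W = -3.007 -> Y = 9.041 ✓
All samples match this transformation.

(a) W²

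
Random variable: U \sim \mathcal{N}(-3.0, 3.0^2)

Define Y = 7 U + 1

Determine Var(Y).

For Y = aU + b: Var(Y) = a² * Var(U)
Var(U) = 3.0^2 = 9
Var(Y) = 7² * 9 = 49 * 9 = 441

441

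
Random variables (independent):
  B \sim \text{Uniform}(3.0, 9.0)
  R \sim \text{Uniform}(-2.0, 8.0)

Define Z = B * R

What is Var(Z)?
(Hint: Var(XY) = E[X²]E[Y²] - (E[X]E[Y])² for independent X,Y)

Var(XY) = E[X²]E[Y²] - (E[X]E[Y])²
E[B] = 6, Var(B) = 3
E[R] = 3, Var(R) = 8.3333333
E[B²] = 3 + 6² = 39
E[R²] = 8.3333333 + 3² = 17.333333
Var(Z) = 39*17.333333 - (6*3)²
= 676 - 324 = 352

352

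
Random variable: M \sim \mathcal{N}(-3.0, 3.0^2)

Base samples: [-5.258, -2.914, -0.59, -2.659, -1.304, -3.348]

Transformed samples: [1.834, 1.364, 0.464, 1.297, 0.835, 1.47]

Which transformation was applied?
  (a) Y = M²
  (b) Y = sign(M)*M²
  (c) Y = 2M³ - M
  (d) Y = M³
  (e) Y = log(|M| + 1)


Checking option (e) Y = log(|M| + 1):
  M = -5.258 -> Y = 1.834 ✓
  M = -2.914 -> Y = 1.364 ✓
  M = -0.59 -> Y = 0.464 ✓
All samples match this transformation.

(e) log(|M| + 1)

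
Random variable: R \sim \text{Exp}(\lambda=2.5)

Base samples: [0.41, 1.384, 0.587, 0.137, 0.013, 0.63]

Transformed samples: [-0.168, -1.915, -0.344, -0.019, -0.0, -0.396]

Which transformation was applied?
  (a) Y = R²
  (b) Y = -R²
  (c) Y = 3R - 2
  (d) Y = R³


Checking option (b) Y = -R²:
  R = 0.41 -> Y = -0.168 ✓
  R = 1.384 -> Y = -1.915 ✓
  R = 0.587 -> Y = -0.344 ✓
All samples match this transformation.

(b) -R²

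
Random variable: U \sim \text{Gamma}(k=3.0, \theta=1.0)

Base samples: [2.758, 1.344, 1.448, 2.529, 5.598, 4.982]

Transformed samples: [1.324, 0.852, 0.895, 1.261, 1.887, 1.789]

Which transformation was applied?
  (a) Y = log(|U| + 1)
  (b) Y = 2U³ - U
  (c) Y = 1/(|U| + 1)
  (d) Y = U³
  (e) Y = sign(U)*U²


Checking option (a) Y = log(|U| + 1):
  U = 2.758 -> Y = 1.324 ✓
  U = 1.344 -> Y = 0.852 ✓
  U = 1.448 -> Y = 0.895 ✓
All samples match this transformation.

(a) log(|U| + 1)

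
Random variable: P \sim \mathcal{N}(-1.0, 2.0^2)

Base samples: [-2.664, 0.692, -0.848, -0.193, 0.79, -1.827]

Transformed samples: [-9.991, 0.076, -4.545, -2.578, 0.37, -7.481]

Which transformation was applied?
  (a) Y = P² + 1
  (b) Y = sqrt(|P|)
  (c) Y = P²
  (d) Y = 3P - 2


Checking option (d) Y = 3P - 2:
  P = -2.664 -> Y = -9.991 ✓
  P = 0.692 -> Y = 0.076 ✓
  P = -0.848 -> Y = -4.545 ✓
All samples match this transformation.

(d) 3P - 2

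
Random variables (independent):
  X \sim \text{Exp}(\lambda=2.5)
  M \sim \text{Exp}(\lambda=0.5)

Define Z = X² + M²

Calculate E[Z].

E[Z] = E[X²] + E[M²]
E[X²] = Var(X) + E[X]² = 0.16 + 0.16 = 0.32
E[M²] = Var(M) + E[M]² = 4 + 4 = 8
E[Z] = 0.32 + 8 = 8.32

8.32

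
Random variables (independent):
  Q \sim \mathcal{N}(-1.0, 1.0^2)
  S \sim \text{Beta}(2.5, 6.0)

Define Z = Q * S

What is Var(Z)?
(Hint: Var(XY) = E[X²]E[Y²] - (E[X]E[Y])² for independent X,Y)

Var(XY) = E[X²]E[Y²] - (E[X]E[Y])²
E[Q] = -1, Var(Q) = 1
E[S] = 0.29411765, Var(S) = 0.021853943
E[Q²] = 1 + (-1)² = 2
E[S²] = 0.021853943 + 0.29411765² = 0.10835913
Var(Z) = 2*0.10835913 - (-1*0.29411765)²
= 0.21671827 - 0.08650519 = 0.13021308

0.13021308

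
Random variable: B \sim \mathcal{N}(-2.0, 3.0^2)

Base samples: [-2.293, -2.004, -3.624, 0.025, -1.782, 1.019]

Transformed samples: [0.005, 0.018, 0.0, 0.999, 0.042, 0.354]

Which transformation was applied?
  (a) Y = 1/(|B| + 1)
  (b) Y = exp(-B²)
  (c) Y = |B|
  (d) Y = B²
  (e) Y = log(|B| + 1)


Checking option (b) Y = exp(-B²):
  B = -2.293 -> Y = 0.005 ✓
  B = -2.004 -> Y = 0.018 ✓
  B = -3.624 -> Y = 0.0 ✓
All samples match this transformation.

(b) exp(-B²)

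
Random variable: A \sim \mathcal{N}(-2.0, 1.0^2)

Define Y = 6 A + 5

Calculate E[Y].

For Y = 6A + 5:
E[Y] = 6 * E[A] + 5
E[A] = -2.0 = -2
E[Y] = 6 * (-2) + 5 = -7

-7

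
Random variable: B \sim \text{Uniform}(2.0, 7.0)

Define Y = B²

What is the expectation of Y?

E[B²] = Var(B) + (E[B])² = 2.0833333 + 20.25 = 22.333333

22.333333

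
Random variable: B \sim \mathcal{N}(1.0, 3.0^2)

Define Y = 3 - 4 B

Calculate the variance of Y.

For Y = aB + b: Var(Y) = a² * Var(B)
Var(B) = 3.0^2 = 9
Var(Y) = (-4)² * 9 = 16 * 9 = 144

144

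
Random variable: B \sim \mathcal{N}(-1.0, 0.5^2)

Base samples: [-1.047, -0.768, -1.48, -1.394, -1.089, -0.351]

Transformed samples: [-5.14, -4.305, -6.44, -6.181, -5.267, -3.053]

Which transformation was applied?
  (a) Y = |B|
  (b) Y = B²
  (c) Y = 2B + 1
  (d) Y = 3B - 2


Checking option (d) Y = 3B - 2:
  B = -1.047 -> Y = -5.14 ✓
  B = -0.768 -> Y = -4.305 ✓
  B = -1.48 -> Y = -6.44 ✓
All samples match this transformation.

(d) 3B - 2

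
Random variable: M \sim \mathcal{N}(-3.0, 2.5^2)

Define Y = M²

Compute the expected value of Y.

Using E[X²] = Var(X) + (E[X])²:
E[M] = -3
Var(M) = 2.5^2 = 6.25
E[M²] = 6.25 + (-3)² = 6.25 + 9 = 15.25

15.25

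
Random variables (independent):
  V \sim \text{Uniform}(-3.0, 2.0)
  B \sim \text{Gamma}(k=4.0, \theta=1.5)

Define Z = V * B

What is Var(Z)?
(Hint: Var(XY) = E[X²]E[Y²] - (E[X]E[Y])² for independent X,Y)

Var(XY) = E[X²]E[Y²] - (E[X]E[Y])²
E[V] = -0.5, Var(V) = 2.0833333
E[B] = 6, Var(B) = 9
E[V²] = 2.0833333 + (-0.5)² = 2.3333333
E[B²] = 9 + 6² = 45
Var(Z) = 2.3333333*45 - (-0.5*6)²
= 105 - 9 = 96

96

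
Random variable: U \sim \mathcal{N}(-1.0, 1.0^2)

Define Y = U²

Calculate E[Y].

E[U²] = Var(U) + (E[U])² = 1 + 1 = 2

2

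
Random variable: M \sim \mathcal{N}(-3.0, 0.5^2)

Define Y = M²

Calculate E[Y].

E[M²] = Var(M) + (E[M])² = 0.25 + 9 = 9.25

9.25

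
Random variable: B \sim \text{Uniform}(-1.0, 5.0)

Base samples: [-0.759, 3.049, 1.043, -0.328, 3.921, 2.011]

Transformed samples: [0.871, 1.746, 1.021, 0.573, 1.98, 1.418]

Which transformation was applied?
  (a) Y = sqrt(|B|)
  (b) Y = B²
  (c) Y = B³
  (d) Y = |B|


Checking option (a) Y = sqrt(|B|):
  B = -0.759 -> Y = 0.871 ✓
  B = 3.049 -> Y = 1.746 ✓
  B = 1.043 -> Y = 1.021 ✓
All samples match this transformation.

(a) sqrt(|B|)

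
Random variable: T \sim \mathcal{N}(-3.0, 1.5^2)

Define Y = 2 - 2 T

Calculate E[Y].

For Y = -2T + 2:
E[Y] = -2 * E[T] + 2
E[T] = -3.0 = -3
E[Y] = -2 * (-3) + 2 = 8

8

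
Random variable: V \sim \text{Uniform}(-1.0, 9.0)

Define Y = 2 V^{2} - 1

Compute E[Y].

E[Y] = 2*E[V²] - 1
E[V] = 4
E[V²] = Var(V) + (E[V])² = 8.3333333 + 16 = 24.333333
E[Y] = 2*24.333333 - 1 = 47.666667

47.666667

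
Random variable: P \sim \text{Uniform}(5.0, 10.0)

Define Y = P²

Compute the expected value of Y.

Using E[X²] = Var(X) + (E[X])²:
E[P] = 7.5
Var(P) = (10 - 5)^2/12 = 2.0833333
E[P²] = 2.0833333 + 7.5² = 2.0833333 + 56.25 = 58.333333

58.333333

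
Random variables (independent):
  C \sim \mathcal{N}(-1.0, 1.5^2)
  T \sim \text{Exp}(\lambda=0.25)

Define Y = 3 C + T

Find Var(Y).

For independent RVs: Var(aX + bY) = a²Var(X) + b²Var(Y)
Var(C) = 2.25
Var(T) = 16
Var(Y) = 3²*2.25 + 1²*16
= 9*2.25 + 1*16 = 36.25

36.25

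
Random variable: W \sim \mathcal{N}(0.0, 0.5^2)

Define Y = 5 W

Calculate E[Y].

For Y = 5W:
E[Y] = 5 * E[W]
E[W] = 0.0 = 0
E[Y] = 5 * 0 = 0

0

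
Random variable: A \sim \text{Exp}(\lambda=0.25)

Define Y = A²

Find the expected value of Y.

Using E[X²] = Var(X) + (E[X])²:
E[A] = 4
Var(A) = 1/0.25^2 = 16
E[A²] = 16 + 4² = 16 + 16 = 32

32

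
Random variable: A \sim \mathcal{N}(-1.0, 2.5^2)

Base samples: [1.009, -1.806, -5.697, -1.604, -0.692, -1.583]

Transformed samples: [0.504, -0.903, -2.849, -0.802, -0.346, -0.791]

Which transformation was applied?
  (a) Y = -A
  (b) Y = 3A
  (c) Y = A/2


Checking option (c) Y = A/2:
  A = 1.009 -> Y = 0.504 ✓
  A = -1.806 -> Y = -0.903 ✓
  A = -5.697 -> Y = -2.849 ✓
All samples match this transformation.

(c) A/2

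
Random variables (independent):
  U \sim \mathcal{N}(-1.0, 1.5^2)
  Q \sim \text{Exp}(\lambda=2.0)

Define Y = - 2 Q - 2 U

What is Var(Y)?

For independent RVs: Var(aX + bY) = a²Var(X) + b²Var(Y)
Var(U) = 2.25
Var(Q) = 0.25
Var(Y) = (-2)²*2.25 + (-2)²*0.25
= 4*2.25 + 4*0.25 = 10

10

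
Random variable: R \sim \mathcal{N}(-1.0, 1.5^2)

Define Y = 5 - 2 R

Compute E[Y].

For Y = -2R + 5:
E[Y] = -2 * E[R] + 5
E[R] = -1.0 = -1
E[Y] = -2 * (-1) + 5 = 7

7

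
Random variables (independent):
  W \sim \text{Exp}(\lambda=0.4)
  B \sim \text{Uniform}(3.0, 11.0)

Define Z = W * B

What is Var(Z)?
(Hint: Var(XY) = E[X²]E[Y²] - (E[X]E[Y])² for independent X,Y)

Var(XY) = E[X²]E[Y²] - (E[X]E[Y])²
E[W] = 2.5, Var(W) = 6.25
E[B] = 7, Var(B) = 5.3333333
E[W²] = 6.25 + 2.5² = 12.5
E[B²] = 5.3333333 + 7² = 54.333333
Var(Z) = 12.5*54.333333 - (2.5*7)²
= 679.16667 - 306.25 = 372.91667

372.91667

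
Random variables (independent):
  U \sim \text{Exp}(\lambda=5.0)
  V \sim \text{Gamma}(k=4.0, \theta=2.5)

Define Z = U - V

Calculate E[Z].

E[Z] = 1*E[U] - 1*E[V]
E[U] = 0.2
E[V] = 10
E[Z] = 1*0.2 - 1*10 = -9.8

-9.8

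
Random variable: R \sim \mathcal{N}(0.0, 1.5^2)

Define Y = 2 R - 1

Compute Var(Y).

For Y = aR + b: Var(Y) = a² * Var(R)
Var(R) = 1.5^2 = 2.25
Var(Y) = 2² * 2.25 = 4 * 2.25 = 9

9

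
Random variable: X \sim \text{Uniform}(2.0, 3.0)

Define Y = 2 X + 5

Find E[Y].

For Y = 2X + 5:
E[Y] = 2 * E[X] + 5
E[X] = (2 + 3)/2 = 2.5
E[Y] = 2 * 2.5 + 5 = 10

10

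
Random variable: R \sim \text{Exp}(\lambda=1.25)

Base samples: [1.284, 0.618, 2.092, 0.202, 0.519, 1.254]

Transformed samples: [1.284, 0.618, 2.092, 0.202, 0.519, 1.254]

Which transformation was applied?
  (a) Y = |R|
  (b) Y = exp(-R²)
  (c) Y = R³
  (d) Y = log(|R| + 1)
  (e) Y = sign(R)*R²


Checking option (a) Y = |R|:
  R = 1.284 -> Y = 1.284 ✓
  R = 0.618 -> Y = 0.618 ✓
  R = 2.092 -> Y = 2.092 ✓
All samples match this transformation.

(a) |R|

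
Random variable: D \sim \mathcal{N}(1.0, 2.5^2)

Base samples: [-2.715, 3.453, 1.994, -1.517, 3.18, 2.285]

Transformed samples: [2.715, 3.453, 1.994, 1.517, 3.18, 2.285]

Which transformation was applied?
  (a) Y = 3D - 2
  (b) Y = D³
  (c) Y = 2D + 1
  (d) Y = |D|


Checking option (d) Y = |D|:
  D = -2.715 -> Y = 2.715 ✓
  D = 3.453 -> Y = 3.453 ✓
  D = 1.994 -> Y = 1.994 ✓
All samples match this transformation.

(d) |D|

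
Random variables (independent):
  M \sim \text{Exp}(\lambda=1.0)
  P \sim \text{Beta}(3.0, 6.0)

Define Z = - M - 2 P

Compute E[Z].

E[Z] = -1*E[M] - 2*E[P]
E[M] = 1
E[P] = 0.33333333
E[Z] = -1*1 - 2*0.33333333 = -1.6666667

-1.6666667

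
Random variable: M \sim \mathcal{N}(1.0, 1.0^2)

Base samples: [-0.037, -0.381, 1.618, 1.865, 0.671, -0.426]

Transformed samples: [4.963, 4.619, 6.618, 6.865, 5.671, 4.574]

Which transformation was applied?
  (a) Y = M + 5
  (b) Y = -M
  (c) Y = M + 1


Checking option (a) Y = M + 5:
  M = -0.037 -> Y = 4.963 ✓
  M = -0.381 -> Y = 4.619 ✓
  M = 1.618 -> Y = 6.618 ✓
All samples match this transformation.

(a) M + 5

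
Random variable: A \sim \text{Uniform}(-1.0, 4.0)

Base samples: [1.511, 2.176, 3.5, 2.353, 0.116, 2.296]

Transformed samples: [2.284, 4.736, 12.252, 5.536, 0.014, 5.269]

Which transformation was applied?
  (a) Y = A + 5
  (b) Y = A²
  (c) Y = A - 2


Checking option (b) Y = A²:
  A = 1.511 -> Y = 2.284 ✓
  A = 2.176 -> Y = 4.736 ✓
  A = 3.5 -> Y = 12.252 ✓
All samples match this transformation.

(b) A²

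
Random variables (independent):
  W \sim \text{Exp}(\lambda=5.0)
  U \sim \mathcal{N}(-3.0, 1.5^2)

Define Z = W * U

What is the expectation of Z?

For independent RVs: E[XY] = E[X]*E[Y]
E[W] = 0.2
E[U] = -3
E[Z] = 0.2 * (-3) = -0.6

-0.6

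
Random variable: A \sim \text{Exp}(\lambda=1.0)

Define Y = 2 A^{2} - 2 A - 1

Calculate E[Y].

E[Y] = 2*E[A²] - 2*E[A] - 1
E[A] = 1
E[A²] = Var(A) + (E[A])² = 1 + 1 = 2
E[Y] = 2*2 - 2*1 - 1 = 1

1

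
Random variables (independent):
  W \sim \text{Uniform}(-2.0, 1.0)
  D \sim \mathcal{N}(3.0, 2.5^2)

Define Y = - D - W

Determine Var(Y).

For independent RVs: Var(aX + bY) = a²Var(X) + b²Var(Y)
Var(W) = 0.75
Var(D) = 6.25
Var(Y) = (-1)²*0.75 + (-1)²*6.25
= 1*0.75 + 1*6.25 = 7

7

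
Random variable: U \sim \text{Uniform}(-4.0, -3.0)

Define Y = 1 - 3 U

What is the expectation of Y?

For Y = -3U + 1:
E[Y] = -3 * E[U] + 1
E[U] = (-4 - 3)/2 = -3.5
E[Y] = -3 * (-3.5) + 1 = 11.5

11.5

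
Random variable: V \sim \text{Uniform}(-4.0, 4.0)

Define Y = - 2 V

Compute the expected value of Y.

For Y = -2V:
E[Y] = -2 * E[V]
E[V] = (-4 + 4)/2 = 0
E[Y] = -2 * 0 = 0

0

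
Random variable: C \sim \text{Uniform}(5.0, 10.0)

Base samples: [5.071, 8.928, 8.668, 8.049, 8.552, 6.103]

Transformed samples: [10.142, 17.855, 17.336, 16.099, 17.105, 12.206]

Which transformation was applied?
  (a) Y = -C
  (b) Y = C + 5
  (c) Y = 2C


Checking option (c) Y = 2C:
  C = 5.071 -> Y = 10.142 ✓
  C = 8.928 -> Y = 17.855 ✓
  C = 8.668 -> Y = 17.336 ✓
All samples match this transformation.

(c) 2C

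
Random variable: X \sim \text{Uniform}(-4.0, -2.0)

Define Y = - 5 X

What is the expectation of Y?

For Y = -5X:
E[Y] = -5 * E[X]
E[X] = (-4 - 2)/2 = -3
E[Y] = -5 * (-3) = 15

15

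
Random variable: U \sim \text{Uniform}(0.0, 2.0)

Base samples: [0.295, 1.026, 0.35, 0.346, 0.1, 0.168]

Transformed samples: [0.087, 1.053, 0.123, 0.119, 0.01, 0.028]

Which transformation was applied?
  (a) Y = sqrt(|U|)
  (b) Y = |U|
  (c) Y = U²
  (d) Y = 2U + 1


Checking option (c) Y = U²:
  U = 0.295 -> Y = 0.087 ✓
  U = 1.026 -> Y = 1.053 ✓
  U = 0.35 -> Y = 0.123 ✓
All samples match this transformation.

(c) U²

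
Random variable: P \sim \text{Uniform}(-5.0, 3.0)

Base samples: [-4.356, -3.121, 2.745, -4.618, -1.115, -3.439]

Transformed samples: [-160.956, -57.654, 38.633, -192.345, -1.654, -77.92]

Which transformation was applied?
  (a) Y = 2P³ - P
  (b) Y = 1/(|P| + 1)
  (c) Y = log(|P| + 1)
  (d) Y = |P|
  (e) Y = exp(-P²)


Checking option (a) Y = 2P³ - P:
  P = -4.356 -> Y = -160.956 ✓
  P = -3.121 -> Y = -57.654 ✓
  P = 2.745 -> Y = 38.633 ✓
All samples match this transformation.

(a) 2P³ - P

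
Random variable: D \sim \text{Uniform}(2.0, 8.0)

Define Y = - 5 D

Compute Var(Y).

For Y = aD + b: Var(Y) = a² * Var(D)
Var(D) = (8 - 2)^2/12 = 3
Var(Y) = (-5)² * 3 = 25 * 3 = 75

75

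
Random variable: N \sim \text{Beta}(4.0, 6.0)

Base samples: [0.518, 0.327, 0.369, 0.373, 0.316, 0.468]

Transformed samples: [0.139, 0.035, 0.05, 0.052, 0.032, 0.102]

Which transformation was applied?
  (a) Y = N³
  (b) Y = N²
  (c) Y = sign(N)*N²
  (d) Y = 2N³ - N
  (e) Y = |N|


Checking option (a) Y = N³:
  N = 0.518 -> Y = 0.139 ✓
  N = 0.327 -> Y = 0.035 ✓
  N = 0.369 -> Y = 0.05 ✓
All samples match this transformation.

(a) N³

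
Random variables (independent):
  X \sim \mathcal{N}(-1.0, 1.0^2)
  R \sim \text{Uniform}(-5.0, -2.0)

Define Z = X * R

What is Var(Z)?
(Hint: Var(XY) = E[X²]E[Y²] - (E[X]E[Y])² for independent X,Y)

Var(XY) = E[X²]E[Y²] - (E[X]E[Y])²
E[X] = -1, Var(X) = 1
E[R] = -3.5, Var(R) = 0.75
E[X²] = 1 + (-1)² = 2
E[R²] = 0.75 + (-3.5)² = 13
Var(Z) = 2*13 - (-1*(-3.5))²
= 26 - 12.25 = 13.75

13.75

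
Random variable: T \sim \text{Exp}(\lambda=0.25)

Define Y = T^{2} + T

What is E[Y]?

E[Y] = 1*E[T²] + 1*E[T]
E[T] = 4
E[T²] = Var(T) + (E[T])² = 16 + 16 = 32
E[Y] = 1*32 + 1*4 = 36

36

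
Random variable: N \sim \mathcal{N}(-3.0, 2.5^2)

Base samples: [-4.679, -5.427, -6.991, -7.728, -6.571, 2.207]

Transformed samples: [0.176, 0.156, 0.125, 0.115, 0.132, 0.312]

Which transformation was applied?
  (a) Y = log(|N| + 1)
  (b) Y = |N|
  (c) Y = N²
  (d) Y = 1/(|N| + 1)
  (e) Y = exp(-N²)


Checking option (d) Y = 1/(|N| + 1):
  N = -4.679 -> Y = 0.176 ✓
  N = -5.427 -> Y = 0.156 ✓
  N = -6.991 -> Y = 0.125 ✓
All samples match this transformation.

(d) 1/(|N| + 1)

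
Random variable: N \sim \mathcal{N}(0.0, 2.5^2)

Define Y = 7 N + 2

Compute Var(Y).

For Y = aN + b: Var(Y) = a² * Var(N)
Var(N) = 2.5^2 = 6.25
Var(Y) = 7² * 6.25 = 49 * 6.25 = 306.25

306.25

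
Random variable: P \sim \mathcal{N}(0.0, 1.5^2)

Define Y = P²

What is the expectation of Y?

Using E[X²] = Var(X) + (E[X])²:
E[P] = 0
Var(P) = 1.5^2 = 2.25
E[P²] = 2.25 + 0² = 2.25 + 0 = 2.25

2.25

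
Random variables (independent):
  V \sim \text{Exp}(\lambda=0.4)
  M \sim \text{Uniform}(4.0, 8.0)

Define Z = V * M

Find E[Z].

For independent RVs: E[XY] = E[X]*E[Y]
E[V] = 2.5
E[M] = 6
E[Z] = 2.5 * 6 = 15

15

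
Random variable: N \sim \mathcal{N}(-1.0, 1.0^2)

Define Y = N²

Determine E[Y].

Using E[X²] = Var(X) + (E[X])²:
E[N] = -1
Var(N) = 1.0^2 = 1
E[N²] = 1 + (-1)² = 1 + 1 = 2

2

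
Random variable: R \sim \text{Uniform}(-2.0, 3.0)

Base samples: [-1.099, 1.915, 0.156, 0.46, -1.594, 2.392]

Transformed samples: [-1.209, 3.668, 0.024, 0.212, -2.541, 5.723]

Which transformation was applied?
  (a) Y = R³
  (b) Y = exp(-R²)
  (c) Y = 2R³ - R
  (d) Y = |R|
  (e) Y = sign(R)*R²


Checking option (e) Y = sign(R)*R²:
  R = -1.099 -> Y = -1.209 ✓
  R = 1.915 -> Y = 3.668 ✓
  R = 0.156 -> Y = 0.024 ✓
All samples match this transformation.

(e) sign(R)*R²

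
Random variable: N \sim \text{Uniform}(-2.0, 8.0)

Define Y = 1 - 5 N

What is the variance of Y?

For Y = aN + b: Var(Y) = a² * Var(N)
Var(N) = (8 + 2)^2/12 = 8.3333333
Var(Y) = (-5)² * 8.3333333 = 25 * 8.3333333 = 208.33333

208.33333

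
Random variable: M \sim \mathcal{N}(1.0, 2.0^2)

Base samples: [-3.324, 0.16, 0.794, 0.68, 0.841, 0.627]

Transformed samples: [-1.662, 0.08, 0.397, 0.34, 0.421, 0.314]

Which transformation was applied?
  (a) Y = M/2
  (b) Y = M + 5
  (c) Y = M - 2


Checking option (a) Y = M/2:
  M = -3.324 -> Y = -1.662 ✓
  M = 0.16 -> Y = 0.08 ✓
  M = 0.794 -> Y = 0.397 ✓
All samples match this transformation.

(a) M/2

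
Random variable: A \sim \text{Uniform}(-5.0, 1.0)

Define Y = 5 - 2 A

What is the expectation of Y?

For Y = -2A + 5:
E[Y] = -2 * E[A] + 5
E[A] = (-5 + 1)/2 = -2
E[Y] = -2 * (-2) + 5 = 9

9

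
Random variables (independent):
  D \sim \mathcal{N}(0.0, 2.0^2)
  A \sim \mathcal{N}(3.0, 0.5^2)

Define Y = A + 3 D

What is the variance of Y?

For independent RVs: Var(aX + bY) = a²Var(X) + b²Var(Y)
Var(D) = 4
Var(A) = 0.25
Var(Y) = 3²*4 + 1²*0.25
= 9*4 + 1*0.25 = 36.25

36.25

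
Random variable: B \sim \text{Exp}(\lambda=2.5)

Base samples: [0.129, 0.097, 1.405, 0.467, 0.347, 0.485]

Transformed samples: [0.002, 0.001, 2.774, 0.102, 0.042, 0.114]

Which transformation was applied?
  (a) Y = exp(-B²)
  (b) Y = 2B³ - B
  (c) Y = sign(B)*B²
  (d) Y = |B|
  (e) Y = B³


Checking option (e) Y = B³:
  B = 0.129 -> Y = 0.002 ✓
  B = 0.097 -> Y = 0.001 ✓
  B = 1.405 -> Y = 2.774 ✓
All samples match this transformation.

(e) B³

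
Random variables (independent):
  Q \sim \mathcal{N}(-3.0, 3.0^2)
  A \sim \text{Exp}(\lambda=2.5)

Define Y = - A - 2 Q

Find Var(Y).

For independent RVs: Var(aX + bY) = a²Var(X) + b²Var(Y)
Var(Q) = 9
Var(A) = 0.16
Var(Y) = (-2)²*9 + (-1)²*0.16
= 4*9 + 1*0.16 = 36.16

36.16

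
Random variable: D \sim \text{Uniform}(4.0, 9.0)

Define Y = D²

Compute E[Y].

Using E[X²] = Var(X) + (E[X])²:
E[D] = 6.5
Var(D) = (9 - 4)^2/12 = 2.0833333
E[D²] = 2.0833333 + 6.5² = 2.0833333 + 42.25 = 44.333333

44.333333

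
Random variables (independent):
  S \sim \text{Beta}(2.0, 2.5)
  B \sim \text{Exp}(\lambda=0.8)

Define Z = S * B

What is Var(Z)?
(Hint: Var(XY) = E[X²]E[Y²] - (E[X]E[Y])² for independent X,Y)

Var(XY) = E[X²]E[Y²] - (E[X]E[Y])²
E[S] = 0.44444444, Var(S) = 0.044893378
E[B] = 1.25, Var(B) = 1.5625
E[S²] = 0.044893378 + 0.44444444² = 0.24242424
E[B²] = 1.5625 + 1.25² = 3.125
Var(Z) = 0.24242424*3.125 - (0.44444444*1.25)²
= 0.75757576 - 0.30864198 = 0.44893378

0.44893378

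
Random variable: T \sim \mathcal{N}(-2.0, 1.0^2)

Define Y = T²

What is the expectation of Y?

E[T²] = Var(T) + (E[T])² = 1 + 4 = 5

5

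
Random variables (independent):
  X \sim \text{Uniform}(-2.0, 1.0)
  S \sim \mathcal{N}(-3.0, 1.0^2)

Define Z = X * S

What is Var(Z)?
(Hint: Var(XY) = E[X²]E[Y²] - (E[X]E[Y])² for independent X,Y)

Var(XY) = E[X²]E[Y²] - (E[X]E[Y])²
E[X] = -0.5, Var(X) = 0.75
E[S] = -3, Var(S) = 1
E[X²] = 0.75 + (-0.5)² = 1
E[S²] = 1 + (-3)² = 10
Var(Z) = 1*10 - (-0.5*(-3))²
= 10 - 2.25 = 7.75

7.75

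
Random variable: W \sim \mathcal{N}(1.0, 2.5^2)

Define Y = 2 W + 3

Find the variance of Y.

For Y = aW + b: Var(Y) = a² * Var(W)
Var(W) = 2.5^2 = 6.25
Var(Y) = 2² * 6.25 = 4 * 6.25 = 25

25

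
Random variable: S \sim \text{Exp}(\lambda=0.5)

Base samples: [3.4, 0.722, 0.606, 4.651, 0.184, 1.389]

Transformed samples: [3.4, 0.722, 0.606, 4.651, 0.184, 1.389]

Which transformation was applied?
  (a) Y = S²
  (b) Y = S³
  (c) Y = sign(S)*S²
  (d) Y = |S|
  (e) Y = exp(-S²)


Checking option (d) Y = |S|:
  S = 3.4 -> Y = 3.4 ✓
  S = 0.722 -> Y = 0.722 ✓
  S = 0.606 -> Y = 0.606 ✓
All samples match this transformation.

(d) |S|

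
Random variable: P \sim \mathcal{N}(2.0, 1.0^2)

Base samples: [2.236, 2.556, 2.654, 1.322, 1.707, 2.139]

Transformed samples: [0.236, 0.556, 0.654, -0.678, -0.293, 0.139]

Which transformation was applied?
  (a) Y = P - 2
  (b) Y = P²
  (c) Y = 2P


Checking option (a) Y = P - 2:
  P = 2.236 -> Y = 0.236 ✓
  P = 2.556 -> Y = 0.556 ✓
  P = 2.654 -> Y = 0.654 ✓
All samples match this transformation.

(a) P - 2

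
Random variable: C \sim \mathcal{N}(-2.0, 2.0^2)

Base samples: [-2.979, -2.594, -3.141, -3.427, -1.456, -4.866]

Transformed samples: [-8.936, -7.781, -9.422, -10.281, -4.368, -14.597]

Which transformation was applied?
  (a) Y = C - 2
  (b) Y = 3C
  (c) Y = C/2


Checking option (b) Y = 3C:
  C = -2.979 -> Y = -8.936 ✓
  C = -2.594 -> Y = -7.781 ✓
  C = -3.141 -> Y = -9.422 ✓
All samples match this transformation.

(b) 3C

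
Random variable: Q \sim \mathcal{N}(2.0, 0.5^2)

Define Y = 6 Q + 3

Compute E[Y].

For Y = 6Q + 3:
E[Y] = 6 * E[Q] + 3
E[Q] = 2.0 = 2
E[Y] = 6 * 2 + 3 = 15

15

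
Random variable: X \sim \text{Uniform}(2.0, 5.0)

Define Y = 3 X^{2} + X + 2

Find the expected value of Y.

E[Y] = 3*E[X²] + 1*E[X] + 2
E[X] = 3.5
E[X²] = Var(X) + (E[X])² = 0.75 + 12.25 = 13
E[Y] = 3*13 + 1*3.5 + 2 = 44.5

44.5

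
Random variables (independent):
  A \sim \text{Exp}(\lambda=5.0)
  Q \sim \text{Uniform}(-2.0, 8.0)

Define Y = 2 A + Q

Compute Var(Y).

For independent RVs: Var(aX + bY) = a²Var(X) + b²Var(Y)
Var(A) = 0.04
Var(Q) = 8.3333333
Var(Y) = 2²*0.04 + 1²*8.3333333
= 4*0.04 + 1*8.3333333 = 8.4933333

8.4933333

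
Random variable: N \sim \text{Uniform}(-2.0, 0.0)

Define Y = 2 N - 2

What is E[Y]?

For Y = 2N - 2:
E[Y] = 2 * E[N] - 2
E[N] = (-2 + 0)/2 = -1
E[Y] = 2 * (-1) - 2 = -4

-4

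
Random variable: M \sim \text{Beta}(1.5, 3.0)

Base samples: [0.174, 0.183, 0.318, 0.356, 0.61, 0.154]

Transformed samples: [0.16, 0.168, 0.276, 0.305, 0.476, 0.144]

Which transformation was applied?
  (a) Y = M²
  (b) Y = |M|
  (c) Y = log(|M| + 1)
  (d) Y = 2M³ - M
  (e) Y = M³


Checking option (c) Y = log(|M| + 1):
  M = 0.174 -> Y = 0.16 ✓
  M = 0.183 -> Y = 0.168 ✓
  M = 0.318 -> Y = 0.276 ✓
All samples match this transformation.

(c) log(|M| + 1)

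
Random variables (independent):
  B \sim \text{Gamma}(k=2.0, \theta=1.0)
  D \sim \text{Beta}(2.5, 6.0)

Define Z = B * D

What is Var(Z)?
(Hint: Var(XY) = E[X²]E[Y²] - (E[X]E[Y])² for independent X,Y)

Var(XY) = E[X²]E[Y²] - (E[X]E[Y])²
E[B] = 2, Var(B) = 2
E[D] = 0.29411765, Var(D) = 0.021853943
E[B²] = 2 + 2² = 6
E[D²] = 0.021853943 + 0.29411765² = 0.10835913
Var(Z) = 6*0.10835913 - (2*0.29411765)²
= 0.6501548 - 0.34602076 = 0.30413404

0.30413404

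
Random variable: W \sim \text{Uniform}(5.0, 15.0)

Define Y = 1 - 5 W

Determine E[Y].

For Y = -5W + 1:
E[Y] = -5 * E[W] + 1
E[W] = (5 + 15)/2 = 10
E[Y] = -5 * 10 + 1 = -49

-49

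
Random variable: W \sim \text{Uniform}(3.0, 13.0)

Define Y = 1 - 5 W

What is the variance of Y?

For Y = aW + b: Var(Y) = a² * Var(W)
Var(W) = (13 - 3)^2/12 = 8.3333333
Var(Y) = (-5)² * 8.3333333 = 25 * 8.3333333 = 208.33333

208.33333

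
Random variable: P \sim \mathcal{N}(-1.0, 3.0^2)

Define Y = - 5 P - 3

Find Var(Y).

For Y = aP + b: Var(Y) = a² * Var(P)
Var(P) = 3.0^2 = 9
Var(Y) = (-5)² * 9 = 25 * 9 = 225

225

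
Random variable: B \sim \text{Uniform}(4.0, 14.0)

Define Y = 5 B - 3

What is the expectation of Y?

For Y = 5B - 3:
E[Y] = 5 * E[B] - 3
E[B] = (4 + 14)/2 = 9
E[Y] = 5 * 9 - 3 = 42

42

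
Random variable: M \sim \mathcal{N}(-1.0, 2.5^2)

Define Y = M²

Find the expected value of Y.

E[M²] = Var(M) + (E[M])² = 6.25 + 1 = 7.25

7.25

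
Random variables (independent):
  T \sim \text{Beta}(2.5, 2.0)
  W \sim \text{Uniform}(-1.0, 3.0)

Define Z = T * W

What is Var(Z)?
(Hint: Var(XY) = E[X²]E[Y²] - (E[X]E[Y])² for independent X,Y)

Var(XY) = E[X²]E[Y²] - (E[X]E[Y])²
E[T] = 0.55555556, Var(T) = 0.044893378
E[W] = 1, Var(W) = 1.3333333
E[T²] = 0.044893378 + 0.55555556² = 0.35353535
E[W²] = 1.3333333 + 1² = 2.3333333
Var(Z) = 0.35353535*2.3333333 - (0.55555556*1)²
= 0.82491582 - 0.30864198 = 0.51627385

0.51627385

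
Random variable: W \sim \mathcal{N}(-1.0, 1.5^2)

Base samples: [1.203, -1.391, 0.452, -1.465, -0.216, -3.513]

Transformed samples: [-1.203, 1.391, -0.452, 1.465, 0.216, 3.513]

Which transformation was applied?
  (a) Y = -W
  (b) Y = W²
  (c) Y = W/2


Checking option (a) Y = -W:
  W = 1.203 -> Y = -1.203 ✓
  W = -1.391 -> Y = 1.391 ✓
  W = 0.452 -> Y = -0.452 ✓
All samples match this transformation.

(a) -W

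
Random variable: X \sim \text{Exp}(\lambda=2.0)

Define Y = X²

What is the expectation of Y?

Using E[X²] = Var(X) + (E[X])²:
E[X] = 0.5
Var(X) = 1/2.0^2 = 0.25
E[X²] = 0.25 + 0.5² = 0.25 + 0.25 = 0.5

0.5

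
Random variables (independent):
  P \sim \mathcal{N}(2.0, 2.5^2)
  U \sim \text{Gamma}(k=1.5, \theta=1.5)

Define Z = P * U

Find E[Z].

For independent RVs: E[XY] = E[X]*E[Y]
E[P] = 2
E[U] = 2.25
E[Z] = 2 * 2.25 = 4.5

4.5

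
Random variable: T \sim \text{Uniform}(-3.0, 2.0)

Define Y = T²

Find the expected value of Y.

Using E[X²] = Var(X) + (E[X])²:
E[T] = -0.5
Var(T) = (2 + 3)^2/12 = 2.0833333
E[T²] = 2.0833333 + (-0.5)² = 2.0833333 + 0.25 = 2.3333333

2.3333333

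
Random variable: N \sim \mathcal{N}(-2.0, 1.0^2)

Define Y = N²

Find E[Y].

Using E[X²] = Var(X) + (E[X])²:
E[N] = -2
Var(N) = 1.0^2 = 1
E[N²] = 1 + (-2)² = 1 + 4 = 5

5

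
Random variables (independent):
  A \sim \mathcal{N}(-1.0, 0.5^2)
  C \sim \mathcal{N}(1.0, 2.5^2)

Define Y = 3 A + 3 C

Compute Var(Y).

For independent RVs: Var(aX + bY) = a²Var(X) + b²Var(Y)
Var(A) = 0.25
Var(C) = 6.25
Var(Y) = 3²*0.25 + 3²*6.25
= 9*0.25 + 9*6.25 = 58.5

58.5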